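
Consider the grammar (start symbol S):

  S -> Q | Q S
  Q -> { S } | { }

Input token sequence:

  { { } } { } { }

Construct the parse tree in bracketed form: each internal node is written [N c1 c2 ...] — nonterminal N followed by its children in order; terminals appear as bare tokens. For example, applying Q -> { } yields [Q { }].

[S [Q { [S [Q { }]] }] [S [Q { }] [S [Q { }]]]]

S
Q S
{ S } S
{ Q } S
{ { } } S
{ { } } Q S
{ { } } { } S
{ { } } { } Q
{ { } } { } { }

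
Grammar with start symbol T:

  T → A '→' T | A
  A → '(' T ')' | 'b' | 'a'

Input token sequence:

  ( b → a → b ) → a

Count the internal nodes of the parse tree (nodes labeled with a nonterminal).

10

[T [A ( [T [A b] → [T [A a] → [T [A b]]]] )] → [T [A a]]]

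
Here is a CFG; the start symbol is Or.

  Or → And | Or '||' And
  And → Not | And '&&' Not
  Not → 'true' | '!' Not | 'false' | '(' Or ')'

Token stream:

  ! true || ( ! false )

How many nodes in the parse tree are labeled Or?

3

[Or [Or [And [Not ! [Not true]]]] || [And [Not ( [Or [And [Not ! [Not false]]]] )]]]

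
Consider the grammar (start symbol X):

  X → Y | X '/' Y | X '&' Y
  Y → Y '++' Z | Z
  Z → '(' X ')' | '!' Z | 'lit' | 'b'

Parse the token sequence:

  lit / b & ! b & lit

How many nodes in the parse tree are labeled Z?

[X [X [X [X [Y [Z lit]]] / [Y [Z b]]] & [Y [Z ! [Z b]]]] & [Y [Z lit]]]

5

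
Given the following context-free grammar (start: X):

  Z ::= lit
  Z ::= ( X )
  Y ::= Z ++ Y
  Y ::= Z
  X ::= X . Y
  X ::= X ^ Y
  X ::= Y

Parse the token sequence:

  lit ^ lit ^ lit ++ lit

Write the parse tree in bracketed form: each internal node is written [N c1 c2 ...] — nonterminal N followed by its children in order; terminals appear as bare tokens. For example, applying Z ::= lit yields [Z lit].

X
X ^ Y
X ^ Y ^ Y
Y ^ Y ^ Y
Z ^ Y ^ Y
lit ^ Y ^ Y
lit ^ Z ^ Y
lit ^ lit ^ Y
lit ^ lit ^ Z ++ Y
lit ^ lit ^ lit ++ Y
lit ^ lit ^ lit ++ Z
lit ^ lit ^ lit ++ lit

[X [X [X [Y [Z lit]]] ^ [Y [Z lit]]] ^ [Y [Z lit] ++ [Y [Z lit]]]]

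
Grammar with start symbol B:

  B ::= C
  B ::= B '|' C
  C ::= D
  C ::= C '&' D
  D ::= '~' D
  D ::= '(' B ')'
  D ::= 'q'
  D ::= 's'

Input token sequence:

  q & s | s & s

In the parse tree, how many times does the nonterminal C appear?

[B [B [C [C [D q]] & [D s]]] | [C [C [D s]] & [D s]]]

4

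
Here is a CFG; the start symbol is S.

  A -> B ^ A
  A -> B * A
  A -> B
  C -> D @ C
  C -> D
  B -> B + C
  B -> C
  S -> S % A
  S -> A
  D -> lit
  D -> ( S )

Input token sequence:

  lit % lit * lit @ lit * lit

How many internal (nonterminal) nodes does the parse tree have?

[S [S [A [B [C [D lit]]]]] % [A [B [C [D lit]]] * [A [B [C [D lit] @ [C [D lit]]]] * [A [B [C [D lit]]]]]]]

20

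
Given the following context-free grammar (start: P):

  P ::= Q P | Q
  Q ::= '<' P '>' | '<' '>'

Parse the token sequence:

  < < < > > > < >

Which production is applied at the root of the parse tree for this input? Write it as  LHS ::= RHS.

[P [Q < [P [Q < [P [Q < >]] >]] >] [P [Q < >]]]

P ::= Q P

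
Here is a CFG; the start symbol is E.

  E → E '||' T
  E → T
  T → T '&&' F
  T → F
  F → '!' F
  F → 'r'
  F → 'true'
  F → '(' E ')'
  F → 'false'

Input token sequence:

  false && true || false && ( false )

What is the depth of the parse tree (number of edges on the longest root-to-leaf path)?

6

[E [E [T [T [F false]] && [F true]]] || [T [T [F false]] && [F ( [E [T [F false]]] )]]]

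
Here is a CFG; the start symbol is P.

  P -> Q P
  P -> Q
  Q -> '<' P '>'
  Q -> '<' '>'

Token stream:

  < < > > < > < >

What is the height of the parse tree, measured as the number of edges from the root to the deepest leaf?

4

[P [Q < [P [Q < >]] >] [P [Q < >] [P [Q < >]]]]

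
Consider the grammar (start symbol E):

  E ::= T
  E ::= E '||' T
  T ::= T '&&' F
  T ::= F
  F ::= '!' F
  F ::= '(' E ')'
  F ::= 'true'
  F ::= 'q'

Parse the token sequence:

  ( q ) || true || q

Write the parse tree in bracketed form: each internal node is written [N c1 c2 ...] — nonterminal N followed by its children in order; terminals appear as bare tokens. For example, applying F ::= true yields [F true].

E
E || T
E || T || T
T || T || T
F || T || T
( E ) || T || T
( T ) || T || T
( F ) || T || T
( q ) || T || T
( q ) || F || T
( q ) || true || T
( q ) || true || F
( q ) || true || q

[E [E [E [T [F ( [E [T [F q]]] )]]] || [T [F true]]] || [T [F q]]]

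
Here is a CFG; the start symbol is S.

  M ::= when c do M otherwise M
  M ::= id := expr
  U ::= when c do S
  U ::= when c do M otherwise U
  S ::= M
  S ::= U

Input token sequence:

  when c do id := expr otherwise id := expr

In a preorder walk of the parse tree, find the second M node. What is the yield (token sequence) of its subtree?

[S [M when c do [M id := expr] otherwise [M id := expr]]]

id := expr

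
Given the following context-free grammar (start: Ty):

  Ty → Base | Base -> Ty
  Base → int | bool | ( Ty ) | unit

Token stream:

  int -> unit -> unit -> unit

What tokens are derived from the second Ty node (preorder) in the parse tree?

[Ty [Base int] -> [Ty [Base unit] -> [Ty [Base unit] -> [Ty [Base unit]]]]]

unit -> unit -> unit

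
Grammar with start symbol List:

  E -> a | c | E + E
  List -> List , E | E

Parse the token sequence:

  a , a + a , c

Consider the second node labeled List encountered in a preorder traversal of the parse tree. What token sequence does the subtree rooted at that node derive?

[List [List [List [E a]] , [E [E a] + [E a]]] , [E c]]

a , a + a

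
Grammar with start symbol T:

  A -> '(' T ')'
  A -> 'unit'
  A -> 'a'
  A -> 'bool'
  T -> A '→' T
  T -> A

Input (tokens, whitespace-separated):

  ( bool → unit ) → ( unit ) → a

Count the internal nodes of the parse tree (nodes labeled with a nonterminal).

12

[T [A ( [T [A bool] → [T [A unit]]] )] → [T [A ( [T [A unit]] )] → [T [A a]]]]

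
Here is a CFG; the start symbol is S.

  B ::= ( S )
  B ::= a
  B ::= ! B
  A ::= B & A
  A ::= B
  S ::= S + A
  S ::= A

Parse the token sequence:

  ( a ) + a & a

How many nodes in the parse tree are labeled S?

[S [S [A [B ( [S [A [B a]]] )]]] + [A [B a] & [A [B a]]]]

3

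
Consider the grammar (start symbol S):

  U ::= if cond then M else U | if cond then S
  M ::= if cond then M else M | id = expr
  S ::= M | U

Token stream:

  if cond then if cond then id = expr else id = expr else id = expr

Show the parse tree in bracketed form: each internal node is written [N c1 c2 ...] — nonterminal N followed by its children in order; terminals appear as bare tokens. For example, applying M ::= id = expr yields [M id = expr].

S
M
if cond then M else M
if cond then if cond then M else M else M
if cond then if cond then id = expr else M else M
if cond then if cond then id = expr else id = expr else M
if cond then if cond then id = expr else id = expr else id = expr

[S [M if cond then [M if cond then [M id = expr] else [M id = expr]] else [M id = expr]]]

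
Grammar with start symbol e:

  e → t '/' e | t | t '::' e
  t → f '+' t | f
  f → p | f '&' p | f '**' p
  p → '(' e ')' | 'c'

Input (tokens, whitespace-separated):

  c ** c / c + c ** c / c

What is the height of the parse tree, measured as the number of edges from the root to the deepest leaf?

7

[e [t [f [f [p c]] ** [p c]]] / [e [t [f [p c]] + [t [f [f [p c]] ** [p c]]]] / [e [t [f [p c]]]]]]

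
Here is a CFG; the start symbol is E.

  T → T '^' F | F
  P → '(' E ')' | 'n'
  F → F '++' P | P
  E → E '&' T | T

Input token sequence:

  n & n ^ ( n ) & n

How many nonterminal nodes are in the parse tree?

[E [E [E [T [F [P n]]]] & [T [T [F [P n]]] ^ [F [P ( [E [T [F [P n]]]] )]]]] & [T [F [P n]]]]

19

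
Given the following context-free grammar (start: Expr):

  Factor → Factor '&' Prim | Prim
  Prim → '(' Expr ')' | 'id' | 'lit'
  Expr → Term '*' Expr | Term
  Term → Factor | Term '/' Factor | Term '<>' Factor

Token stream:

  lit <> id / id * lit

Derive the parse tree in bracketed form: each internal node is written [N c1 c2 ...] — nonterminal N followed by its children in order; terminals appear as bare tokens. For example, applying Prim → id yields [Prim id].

Expr
Term * Expr
Term / Factor * Expr
Term <> Factor / Factor * Expr
Factor <> Factor / Factor * Expr
Prim <> Factor / Factor * Expr
lit <> Factor / Factor * Expr
lit <> Prim / Factor * Expr
lit <> id / Factor * Expr
lit <> id / Prim * Expr
lit <> id / id * Expr
lit <> id / id * Term
lit <> id / id * Factor
lit <> id / id * Prim
lit <> id / id * lit

[Expr [Term [Term [Term [Factor [Prim lit]]] <> [Factor [Prim id]]] / [Factor [Prim id]]] * [Expr [Term [Factor [Prim lit]]]]]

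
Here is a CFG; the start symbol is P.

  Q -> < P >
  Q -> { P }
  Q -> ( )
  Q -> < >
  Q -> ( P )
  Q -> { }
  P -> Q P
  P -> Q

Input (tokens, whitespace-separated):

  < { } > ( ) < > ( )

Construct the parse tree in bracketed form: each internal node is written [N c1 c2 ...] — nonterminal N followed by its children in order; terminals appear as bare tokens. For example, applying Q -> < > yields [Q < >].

[P [Q < [P [Q { }]] >] [P [Q ( )] [P [Q < >] [P [Q ( )]]]]]

P
Q P
< P > P
< Q > P
< { } > P
< { } > Q P
< { } > ( ) P
< { } > ( ) Q P
< { } > ( ) < > P
< { } > ( ) < > Q
< { } > ( ) < > ( )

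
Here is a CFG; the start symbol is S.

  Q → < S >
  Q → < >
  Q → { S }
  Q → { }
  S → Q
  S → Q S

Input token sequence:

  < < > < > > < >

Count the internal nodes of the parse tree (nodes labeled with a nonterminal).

[S [Q < [S [Q < >] [S [Q < >]]] >] [S [Q < >]]]

8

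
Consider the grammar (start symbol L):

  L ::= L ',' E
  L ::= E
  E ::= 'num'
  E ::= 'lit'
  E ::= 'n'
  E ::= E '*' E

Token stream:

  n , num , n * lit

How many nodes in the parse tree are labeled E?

5

[L [L [L [E n]] , [E num]] , [E [E n] * [E lit]]]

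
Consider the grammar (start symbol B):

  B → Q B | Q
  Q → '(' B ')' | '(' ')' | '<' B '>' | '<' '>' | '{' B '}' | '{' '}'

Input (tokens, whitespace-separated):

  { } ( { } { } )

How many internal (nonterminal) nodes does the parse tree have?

8

[B [Q { }] [B [Q ( [B [Q { }] [B [Q { }]]] )]]]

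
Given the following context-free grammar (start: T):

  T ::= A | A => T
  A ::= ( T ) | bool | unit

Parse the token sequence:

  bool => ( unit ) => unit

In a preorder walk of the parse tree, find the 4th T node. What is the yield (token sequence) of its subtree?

unit

[T [A bool] => [T [A ( [T [A unit]] )] => [T [A unit]]]]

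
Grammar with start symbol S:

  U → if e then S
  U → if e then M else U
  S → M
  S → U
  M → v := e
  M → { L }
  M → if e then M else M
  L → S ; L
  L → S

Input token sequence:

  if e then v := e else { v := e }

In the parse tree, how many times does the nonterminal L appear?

1

[S [M if e then [M v := e] else [M { [L [S [M v := e]]] }]]]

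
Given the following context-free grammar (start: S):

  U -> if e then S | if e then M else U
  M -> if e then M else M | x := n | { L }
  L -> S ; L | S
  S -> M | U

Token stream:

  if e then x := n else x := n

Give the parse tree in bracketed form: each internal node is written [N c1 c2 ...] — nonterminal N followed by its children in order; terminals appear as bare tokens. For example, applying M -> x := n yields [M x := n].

[S [M if e then [M x := n] else [M x := n]]]

S
M
if e then M else M
if e then x := n else M
if e then x := n else x := n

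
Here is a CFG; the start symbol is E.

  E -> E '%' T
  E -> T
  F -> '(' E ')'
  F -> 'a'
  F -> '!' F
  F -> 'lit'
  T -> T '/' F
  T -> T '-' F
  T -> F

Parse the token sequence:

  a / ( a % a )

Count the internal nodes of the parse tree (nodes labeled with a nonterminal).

[E [T [T [F a]] / [F ( [E [E [T [F a]]] % [T [F a]]] )]]]

11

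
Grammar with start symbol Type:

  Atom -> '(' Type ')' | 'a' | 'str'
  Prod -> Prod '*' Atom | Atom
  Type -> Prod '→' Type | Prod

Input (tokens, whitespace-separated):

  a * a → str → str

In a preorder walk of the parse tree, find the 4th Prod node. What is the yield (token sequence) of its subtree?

[Type [Prod [Prod [Atom a]] * [Atom a]] → [Type [Prod [Atom str]] → [Type [Prod [Atom str]]]]]

str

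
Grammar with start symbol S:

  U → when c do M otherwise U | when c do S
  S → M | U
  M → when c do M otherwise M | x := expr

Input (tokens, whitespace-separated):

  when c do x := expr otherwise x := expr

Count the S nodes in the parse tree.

[S [M when c do [M x := expr] otherwise [M x := expr]]]

1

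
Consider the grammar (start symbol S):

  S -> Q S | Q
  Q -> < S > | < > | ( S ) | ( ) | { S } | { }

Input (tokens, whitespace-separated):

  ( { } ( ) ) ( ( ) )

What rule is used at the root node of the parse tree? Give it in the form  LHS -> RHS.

S -> Q S

[S [Q ( [S [Q { }] [S [Q ( )]]] )] [S [Q ( [S [Q ( )]] )]]]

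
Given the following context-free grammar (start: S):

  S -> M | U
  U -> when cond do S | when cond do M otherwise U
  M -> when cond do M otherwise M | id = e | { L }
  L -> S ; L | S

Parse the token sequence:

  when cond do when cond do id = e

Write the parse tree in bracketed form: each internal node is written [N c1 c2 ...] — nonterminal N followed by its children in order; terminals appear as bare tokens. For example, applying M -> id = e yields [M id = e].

[S [U when cond do [S [U when cond do [S [M id = e]]]]]]

S
U
when cond do S
when cond do U
when cond do when cond do S
when cond do when cond do M
when cond do when cond do id = e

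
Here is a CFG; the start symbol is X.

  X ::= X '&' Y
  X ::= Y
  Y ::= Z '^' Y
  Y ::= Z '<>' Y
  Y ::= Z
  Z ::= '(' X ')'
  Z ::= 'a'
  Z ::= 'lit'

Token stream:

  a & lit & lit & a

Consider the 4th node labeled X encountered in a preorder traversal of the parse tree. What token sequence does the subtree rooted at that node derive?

a

[X [X [X [X [Y [Z a]]] & [Y [Z lit]]] & [Y [Z lit]]] & [Y [Z a]]]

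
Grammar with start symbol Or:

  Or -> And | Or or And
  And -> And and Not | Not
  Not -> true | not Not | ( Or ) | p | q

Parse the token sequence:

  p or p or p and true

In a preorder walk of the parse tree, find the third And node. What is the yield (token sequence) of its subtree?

p and true

[Or [Or [Or [And [Not p]]] or [And [Not p]]] or [And [And [Not p]] and [Not true]]]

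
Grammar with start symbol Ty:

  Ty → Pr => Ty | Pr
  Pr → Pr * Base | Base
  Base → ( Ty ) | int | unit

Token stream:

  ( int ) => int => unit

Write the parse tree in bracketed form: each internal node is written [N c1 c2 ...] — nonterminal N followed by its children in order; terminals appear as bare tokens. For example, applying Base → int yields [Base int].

Ty
Pr => Ty
Base => Ty
( Ty ) => Ty
( Pr ) => Ty
( Base ) => Ty
( int ) => Ty
( int ) => Pr => Ty
( int ) => Base => Ty
( int ) => int => Ty
( int ) => int => Pr
( int ) => int => Base
( int ) => int => unit

[Ty [Pr [Base ( [Ty [Pr [Base int]]] )]] => [Ty [Pr [Base int]] => [Ty [Pr [Base unit]]]]]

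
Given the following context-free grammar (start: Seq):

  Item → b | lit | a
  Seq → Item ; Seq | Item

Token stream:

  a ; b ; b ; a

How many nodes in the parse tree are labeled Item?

4

[Seq [Item a] ; [Seq [Item b] ; [Seq [Item b] ; [Seq [Item a]]]]]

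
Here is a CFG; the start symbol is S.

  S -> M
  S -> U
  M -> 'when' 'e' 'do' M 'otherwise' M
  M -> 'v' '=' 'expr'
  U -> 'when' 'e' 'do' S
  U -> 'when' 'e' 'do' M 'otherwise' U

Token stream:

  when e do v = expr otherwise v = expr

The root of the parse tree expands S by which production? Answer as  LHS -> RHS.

[S [M when e do [M v = expr] otherwise [M v = expr]]]

S -> M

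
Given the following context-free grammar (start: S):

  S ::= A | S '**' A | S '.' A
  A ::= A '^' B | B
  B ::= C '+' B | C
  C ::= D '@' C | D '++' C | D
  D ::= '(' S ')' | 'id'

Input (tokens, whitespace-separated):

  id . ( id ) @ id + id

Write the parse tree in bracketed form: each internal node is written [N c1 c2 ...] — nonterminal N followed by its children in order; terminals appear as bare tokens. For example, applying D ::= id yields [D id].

[S [S [A [B [C [D id]]]]] . [A [B [C [D ( [S [A [B [C [D id]]]]] )] @ [C [D id]]] + [B [C [D id]]]]]]

S
S . A
A . A
B . A
C . A
D . A
id . A
id . B
id . C + B
id . D @ C + B
id . ( S ) @ C + B
id . ( A ) @ C + B
id . ( B ) @ C + B
id . ( C ) @ C + B
id . ( D ) @ C + B
id . ( id ) @ C + B
id . ( id ) @ D + B
id . ( id ) @ id + B
id . ( id ) @ id + C
id . ( id ) @ id + D
id . ( id ) @ id + id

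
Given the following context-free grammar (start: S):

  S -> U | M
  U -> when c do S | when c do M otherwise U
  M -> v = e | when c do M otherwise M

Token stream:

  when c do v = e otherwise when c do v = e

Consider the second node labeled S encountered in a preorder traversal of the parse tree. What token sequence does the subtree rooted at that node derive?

v = e

[S [U when c do [M v = e] otherwise [U when c do [S [M v = e]]]]]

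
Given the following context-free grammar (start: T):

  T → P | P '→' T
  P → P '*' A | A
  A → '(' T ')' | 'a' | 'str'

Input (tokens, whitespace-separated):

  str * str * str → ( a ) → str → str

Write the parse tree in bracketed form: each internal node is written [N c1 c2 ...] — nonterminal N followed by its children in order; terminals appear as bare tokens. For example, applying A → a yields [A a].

T
P → T
P * A → T
P * A * A → T
A * A * A → T
str * A * A → T
str * str * A → T
str * str * str → T
str * str * str → P → T
str * str * str → A → T
str * str * str → ( T ) → T
str * str * str → ( P ) → T
str * str * str → ( A ) → T
str * str * str → ( a ) → T
str * str * str → ( a ) → P → T
str * str * str → ( a ) → A → T
str * str * str → ( a ) → str → T
str * str * str → ( a ) → str → P
str * str * str → ( a ) → str → A
str * str * str → ( a ) → str → str

[T [P [P [P [A str]] * [A str]] * [A str]] → [T [P [A ( [T [P [A a]]] )]] → [T [P [A str]] → [T [P [A str]]]]]]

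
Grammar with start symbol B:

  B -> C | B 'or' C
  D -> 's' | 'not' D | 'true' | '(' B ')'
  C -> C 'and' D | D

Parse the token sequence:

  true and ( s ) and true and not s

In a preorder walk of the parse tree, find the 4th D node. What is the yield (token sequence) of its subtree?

true

[B [C [C [C [C [D true]] and [D ( [B [C [D s]]] )]] and [D true]] and [D not [D s]]]]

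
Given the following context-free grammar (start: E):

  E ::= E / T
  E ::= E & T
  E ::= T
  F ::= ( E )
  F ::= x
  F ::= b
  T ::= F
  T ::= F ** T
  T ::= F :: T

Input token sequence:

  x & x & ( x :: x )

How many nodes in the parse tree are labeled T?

5

[E [E [E [T [F x]]] & [T [F x]]] & [T [F ( [E [T [F x] :: [T [F x]]]] )]]]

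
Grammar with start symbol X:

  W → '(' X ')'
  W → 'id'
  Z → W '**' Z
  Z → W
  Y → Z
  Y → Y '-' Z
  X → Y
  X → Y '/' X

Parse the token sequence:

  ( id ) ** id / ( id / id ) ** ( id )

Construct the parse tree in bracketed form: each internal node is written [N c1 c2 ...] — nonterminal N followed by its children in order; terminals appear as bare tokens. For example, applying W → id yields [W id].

[X [Y [Z [W ( [X [Y [Z [W id]]]] )] ** [Z [W id]]]] / [X [Y [Z [W ( [X [Y [Z [W id]]] / [X [Y [Z [W id]]]]] )] ** [Z [W ( [X [Y [Z [W id]]]] )]]]]]]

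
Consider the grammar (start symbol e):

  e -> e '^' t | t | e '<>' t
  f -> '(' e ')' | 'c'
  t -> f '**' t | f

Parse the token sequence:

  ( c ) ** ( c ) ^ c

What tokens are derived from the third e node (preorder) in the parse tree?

[e [e [t [f ( [e [t [f c]]] )] ** [t [f ( [e [t [f c]]] )]]]] ^ [t [f c]]]

c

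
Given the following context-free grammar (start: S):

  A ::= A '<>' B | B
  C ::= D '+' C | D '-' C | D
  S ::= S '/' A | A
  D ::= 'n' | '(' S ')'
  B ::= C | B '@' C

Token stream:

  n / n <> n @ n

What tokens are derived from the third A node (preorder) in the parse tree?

[S [S [A [B [C [D n]]]]] / [A [A [B [C [D n]]]] <> [B [B [C [D n]]] @ [C [D n]]]]]

n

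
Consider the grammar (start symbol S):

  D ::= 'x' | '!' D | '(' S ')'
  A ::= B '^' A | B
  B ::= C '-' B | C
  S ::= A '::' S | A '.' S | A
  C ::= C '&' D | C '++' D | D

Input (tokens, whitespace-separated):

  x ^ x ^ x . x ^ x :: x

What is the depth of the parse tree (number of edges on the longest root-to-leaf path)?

[S [A [B [C [D x]]] ^ [A [B [C [D x]]] ^ [A [B [C [D x]]]]]] . [S [A [B [C [D x]]] ^ [A [B [C [D x]]]]] :: [S [A [B [C [D x]]]]]]]

7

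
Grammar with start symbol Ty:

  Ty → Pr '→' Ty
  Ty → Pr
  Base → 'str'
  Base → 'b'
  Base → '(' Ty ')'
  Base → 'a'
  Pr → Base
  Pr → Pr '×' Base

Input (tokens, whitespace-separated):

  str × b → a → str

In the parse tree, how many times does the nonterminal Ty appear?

[Ty [Pr [Pr [Base str]] × [Base b]] → [Ty [Pr [Base a]] → [Ty [Pr [Base str]]]]]

3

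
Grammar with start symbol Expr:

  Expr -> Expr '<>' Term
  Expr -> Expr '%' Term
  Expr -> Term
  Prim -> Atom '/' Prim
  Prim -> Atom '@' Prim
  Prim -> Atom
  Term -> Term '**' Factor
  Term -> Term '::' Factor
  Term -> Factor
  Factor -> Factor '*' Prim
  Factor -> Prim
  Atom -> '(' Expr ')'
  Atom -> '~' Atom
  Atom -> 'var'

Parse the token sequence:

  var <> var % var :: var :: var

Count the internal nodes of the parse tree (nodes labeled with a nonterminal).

[Expr [Expr [Expr [Term [Factor [Prim [Atom var]]]]] <> [Term [Factor [Prim [Atom var]]]]] % [Term [Term [Term [Factor [Prim [Atom var]]]] :: [Factor [Prim [Atom var]]]] :: [Factor [Prim [Atom var]]]]]

23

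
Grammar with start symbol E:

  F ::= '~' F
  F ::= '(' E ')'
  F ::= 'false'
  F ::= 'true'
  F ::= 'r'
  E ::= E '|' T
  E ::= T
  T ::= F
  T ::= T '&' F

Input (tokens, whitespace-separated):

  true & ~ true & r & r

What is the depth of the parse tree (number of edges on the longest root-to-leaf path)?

6

[E [T [T [T [T [F true]] & [F ~ [F true]]] & [F r]] & [F r]]]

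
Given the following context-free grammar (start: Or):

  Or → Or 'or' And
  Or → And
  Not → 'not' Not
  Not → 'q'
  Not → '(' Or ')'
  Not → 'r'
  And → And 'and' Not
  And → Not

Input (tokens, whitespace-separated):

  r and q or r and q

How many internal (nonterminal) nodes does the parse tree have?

10

[Or [Or [And [And [Not r]] and [Not q]]] or [And [And [Not r]] and [Not q]]]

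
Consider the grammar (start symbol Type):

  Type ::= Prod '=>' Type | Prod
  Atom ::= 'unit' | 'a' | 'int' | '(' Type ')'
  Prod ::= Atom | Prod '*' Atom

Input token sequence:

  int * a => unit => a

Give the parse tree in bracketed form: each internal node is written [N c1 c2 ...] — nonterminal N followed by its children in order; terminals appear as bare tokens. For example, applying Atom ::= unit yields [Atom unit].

[Type [Prod [Prod [Atom int]] * [Atom a]] => [Type [Prod [Atom unit]] => [Type [Prod [Atom a]]]]]

Type
Prod => Type
Prod * Atom => Type
Atom * Atom => Type
int * Atom => Type
int * a => Type
int * a => Prod => Type
int * a => Atom => Type
int * a => unit => Type
int * a => unit => Prod
int * a => unit => Atom
int * a => unit => a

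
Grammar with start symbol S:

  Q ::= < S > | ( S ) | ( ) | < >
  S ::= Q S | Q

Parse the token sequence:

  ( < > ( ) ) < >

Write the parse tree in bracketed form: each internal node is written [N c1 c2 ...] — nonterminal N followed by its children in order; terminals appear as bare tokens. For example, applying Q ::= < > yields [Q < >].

[S [Q ( [S [Q < >] [S [Q ( )]]] )] [S [Q < >]]]

S
Q S
( S ) S
( Q S ) S
( < > S ) S
( < > Q ) S
( < > ( ) ) S
( < > ( ) ) Q
( < > ( ) ) < >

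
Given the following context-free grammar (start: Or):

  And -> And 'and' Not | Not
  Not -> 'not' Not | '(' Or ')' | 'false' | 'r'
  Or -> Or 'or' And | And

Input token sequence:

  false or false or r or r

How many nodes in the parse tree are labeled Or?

4

[Or [Or [Or [Or [And [Not false]]] or [And [Not false]]] or [And [Not r]]] or [And [Not r]]]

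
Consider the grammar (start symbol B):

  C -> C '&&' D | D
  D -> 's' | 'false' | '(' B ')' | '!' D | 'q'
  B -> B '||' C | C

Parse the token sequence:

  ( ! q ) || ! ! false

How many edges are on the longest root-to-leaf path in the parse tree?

8

[B [B [C [D ( [B [C [D ! [D q]]]] )]]] || [C [D ! [D ! [D false]]]]]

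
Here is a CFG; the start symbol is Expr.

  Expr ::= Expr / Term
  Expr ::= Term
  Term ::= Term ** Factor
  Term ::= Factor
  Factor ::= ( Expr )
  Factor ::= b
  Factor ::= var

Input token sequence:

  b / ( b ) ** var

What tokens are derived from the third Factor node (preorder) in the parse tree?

b

[Expr [Expr [Term [Factor b]]] / [Term [Term [Factor ( [Expr [Term [Factor b]]] )]] ** [Factor var]]]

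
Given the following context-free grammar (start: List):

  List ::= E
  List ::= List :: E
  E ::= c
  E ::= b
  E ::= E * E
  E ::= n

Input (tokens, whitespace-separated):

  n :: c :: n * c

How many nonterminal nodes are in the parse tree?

8

[List [List [List [E n]] :: [E c]] :: [E [E n] * [E c]]]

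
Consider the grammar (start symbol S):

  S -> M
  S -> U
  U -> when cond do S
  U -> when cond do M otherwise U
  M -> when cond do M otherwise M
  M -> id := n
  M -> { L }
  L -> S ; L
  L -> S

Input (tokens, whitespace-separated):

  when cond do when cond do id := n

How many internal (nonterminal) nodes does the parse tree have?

[S [U when cond do [S [U when cond do [S [M id := n]]]]]]

6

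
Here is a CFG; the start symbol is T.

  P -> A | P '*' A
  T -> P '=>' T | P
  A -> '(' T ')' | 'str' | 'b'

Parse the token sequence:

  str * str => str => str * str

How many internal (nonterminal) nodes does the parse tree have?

[T [P [P [A str]] * [A str]] => [T [P [A str]] => [T [P [P [A str]] * [A str]]]]]

13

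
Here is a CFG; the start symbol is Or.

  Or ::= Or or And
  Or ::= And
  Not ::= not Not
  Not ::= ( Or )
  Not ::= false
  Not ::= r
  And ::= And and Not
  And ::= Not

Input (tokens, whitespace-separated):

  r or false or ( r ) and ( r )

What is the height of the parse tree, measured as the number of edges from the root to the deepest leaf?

[Or [Or [Or [And [Not r]]] or [And [Not false]]] or [And [And [Not ( [Or [And [Not r]]] )]] and [Not ( [Or [And [Not r]]] )]]]

7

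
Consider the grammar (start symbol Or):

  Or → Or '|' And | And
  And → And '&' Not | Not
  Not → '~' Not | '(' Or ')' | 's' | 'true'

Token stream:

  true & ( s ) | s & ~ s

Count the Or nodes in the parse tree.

[Or [Or [And [And [Not true]] & [Not ( [Or [And [Not s]]] )]]] | [And [And [Not s]] & [Not ~ [Not s]]]]

3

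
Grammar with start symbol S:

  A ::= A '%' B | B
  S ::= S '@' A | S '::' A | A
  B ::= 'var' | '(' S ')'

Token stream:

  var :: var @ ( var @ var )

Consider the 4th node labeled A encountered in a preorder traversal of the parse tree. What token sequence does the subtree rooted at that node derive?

[S [S [S [A [B var]]] :: [A [B var]]] @ [A [B ( [S [S [A [B var]]] @ [A [B var]]] )]]]

var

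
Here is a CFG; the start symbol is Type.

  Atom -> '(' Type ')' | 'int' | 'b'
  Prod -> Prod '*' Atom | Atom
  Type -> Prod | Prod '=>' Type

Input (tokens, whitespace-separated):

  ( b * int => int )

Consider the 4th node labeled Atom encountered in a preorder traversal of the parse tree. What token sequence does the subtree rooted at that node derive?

[Type [Prod [Atom ( [Type [Prod [Prod [Atom b]] * [Atom int]] => [Type [Prod [Atom int]]]] )]]]

int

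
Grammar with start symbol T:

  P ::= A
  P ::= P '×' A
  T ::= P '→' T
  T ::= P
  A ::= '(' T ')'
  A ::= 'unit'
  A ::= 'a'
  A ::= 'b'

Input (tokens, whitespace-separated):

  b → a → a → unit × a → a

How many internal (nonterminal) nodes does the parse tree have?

17

[T [P [A b]] → [T [P [A a]] → [T [P [A a]] → [T [P [P [A unit]] × [A a]] → [T [P [A a]]]]]]]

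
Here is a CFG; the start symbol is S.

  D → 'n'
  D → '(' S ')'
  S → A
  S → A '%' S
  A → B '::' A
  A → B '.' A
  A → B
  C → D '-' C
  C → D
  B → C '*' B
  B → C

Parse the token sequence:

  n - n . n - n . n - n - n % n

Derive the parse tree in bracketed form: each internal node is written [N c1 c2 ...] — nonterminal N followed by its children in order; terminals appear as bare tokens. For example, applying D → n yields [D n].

[S [A [B [C [D n] - [C [D n]]]] . [A [B [C [D n] - [C [D n]]]] . [A [B [C [D n] - [C [D n] - [C [D n]]]]]]]] % [S [A [B [C [D n]]]]]]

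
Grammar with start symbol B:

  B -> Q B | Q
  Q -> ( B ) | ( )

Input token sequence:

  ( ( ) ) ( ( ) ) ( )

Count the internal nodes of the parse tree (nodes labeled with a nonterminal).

10

[B [Q ( [B [Q ( )]] )] [B [Q ( [B [Q ( )]] )] [B [Q ( )]]]]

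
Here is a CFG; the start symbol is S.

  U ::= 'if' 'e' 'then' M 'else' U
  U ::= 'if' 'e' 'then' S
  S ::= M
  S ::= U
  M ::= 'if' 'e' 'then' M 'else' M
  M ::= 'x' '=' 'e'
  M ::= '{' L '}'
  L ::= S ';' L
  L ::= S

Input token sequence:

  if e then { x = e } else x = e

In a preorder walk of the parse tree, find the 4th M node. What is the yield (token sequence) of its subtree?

x = e

[S [M if e then [M { [L [S [M x = e]]] }] else [M x = e]]]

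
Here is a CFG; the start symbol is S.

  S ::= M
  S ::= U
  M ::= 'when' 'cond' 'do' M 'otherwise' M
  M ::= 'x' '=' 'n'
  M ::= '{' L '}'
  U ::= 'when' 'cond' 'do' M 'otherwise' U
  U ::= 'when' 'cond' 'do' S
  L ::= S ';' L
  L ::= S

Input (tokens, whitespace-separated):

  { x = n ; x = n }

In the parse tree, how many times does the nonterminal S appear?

[S [M { [L [S [M x = n]] ; [L [S [M x = n]]]] }]]

3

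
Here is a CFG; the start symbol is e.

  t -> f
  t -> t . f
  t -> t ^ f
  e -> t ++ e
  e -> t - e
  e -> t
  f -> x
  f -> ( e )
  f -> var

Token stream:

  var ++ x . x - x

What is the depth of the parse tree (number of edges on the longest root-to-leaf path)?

5

[e [t [f var]] ++ [e [t [t [f x]] . [f x]] - [e [t [f x]]]]]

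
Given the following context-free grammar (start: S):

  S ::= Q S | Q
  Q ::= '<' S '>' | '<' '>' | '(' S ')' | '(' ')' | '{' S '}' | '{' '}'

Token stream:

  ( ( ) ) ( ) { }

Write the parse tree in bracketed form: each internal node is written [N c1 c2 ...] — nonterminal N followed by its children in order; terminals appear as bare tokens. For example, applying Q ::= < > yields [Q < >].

[S [Q ( [S [Q ( )]] )] [S [Q ( )] [S [Q { }]]]]

S
Q S
( S ) S
( Q ) S
( ( ) ) S
( ( ) ) Q S
( ( ) ) ( ) S
( ( ) ) ( ) Q
( ( ) ) ( ) { }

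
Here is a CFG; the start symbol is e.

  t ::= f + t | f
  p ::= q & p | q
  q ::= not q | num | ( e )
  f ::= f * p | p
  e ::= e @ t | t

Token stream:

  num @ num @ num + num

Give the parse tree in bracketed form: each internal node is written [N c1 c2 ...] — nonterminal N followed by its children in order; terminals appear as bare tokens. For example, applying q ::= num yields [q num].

e
e @ t
e @ t @ t
t @ t @ t
f @ t @ t
p @ t @ t
q @ t @ t
num @ t @ t
num @ f @ t
num @ p @ t
num @ q @ t
num @ num @ t
num @ num @ f + t
num @ num @ p + t
num @ num @ q + t
num @ num @ num + t
num @ num @ num + f
num @ num @ num + p
num @ num @ num + q
num @ num @ num + num

[e [e [e [t [f [p [q num]]]]] @ [t [f [p [q num]]]]] @ [t [f [p [q num]]] + [t [f [p [q num]]]]]]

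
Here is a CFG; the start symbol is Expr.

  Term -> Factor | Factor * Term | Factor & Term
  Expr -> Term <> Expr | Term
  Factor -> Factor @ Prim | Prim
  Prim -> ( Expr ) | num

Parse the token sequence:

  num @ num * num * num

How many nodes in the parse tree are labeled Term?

[Expr [Term [Factor [Factor [Prim num]] @ [Prim num]] * [Term [Factor [Prim num]] * [Term [Factor [Prim num]]]]]]

3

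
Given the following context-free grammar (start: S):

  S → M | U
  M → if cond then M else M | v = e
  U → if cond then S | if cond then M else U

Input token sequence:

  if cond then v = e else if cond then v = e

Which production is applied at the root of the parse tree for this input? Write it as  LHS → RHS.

S → U

[S [U if cond then [M v = e] else [U if cond then [S [M v = e]]]]]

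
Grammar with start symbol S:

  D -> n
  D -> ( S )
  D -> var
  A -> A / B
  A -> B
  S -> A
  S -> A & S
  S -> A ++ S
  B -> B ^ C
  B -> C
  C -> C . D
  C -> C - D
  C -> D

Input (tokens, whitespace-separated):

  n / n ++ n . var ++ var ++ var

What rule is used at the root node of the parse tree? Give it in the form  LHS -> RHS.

[S [A [A [B [C [D n]]]] / [B [C [D n]]]] ++ [S [A [B [C [C [D n]] . [D var]]]] ++ [S [A [B [C [D var]]]] ++ [S [A [B [C [D var]]]]]]]]

S -> A ++ S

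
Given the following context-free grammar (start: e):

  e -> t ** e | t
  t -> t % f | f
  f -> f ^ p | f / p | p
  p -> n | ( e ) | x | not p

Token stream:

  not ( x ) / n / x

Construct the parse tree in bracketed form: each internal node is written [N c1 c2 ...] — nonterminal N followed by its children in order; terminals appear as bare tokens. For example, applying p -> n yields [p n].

[e [t [f [f [f [p not [p ( [e [t [f [p x]]]] )]]] / [p n]] / [p x]]]]

e
t
f
f / p
f / p / p
p / p / p
not p / p / p
not ( e ) / p / p
not ( t ) / p / p
not ( f ) / p / p
not ( p ) / p / p
not ( x ) / p / p
not ( x ) / n / p
not ( x ) / n / x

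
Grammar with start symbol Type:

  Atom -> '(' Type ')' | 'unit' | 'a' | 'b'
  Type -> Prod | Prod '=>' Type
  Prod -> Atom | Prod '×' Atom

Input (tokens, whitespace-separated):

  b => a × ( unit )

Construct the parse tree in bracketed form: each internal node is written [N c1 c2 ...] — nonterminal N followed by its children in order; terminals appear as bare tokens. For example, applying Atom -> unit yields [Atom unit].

[Type [Prod [Atom b]] => [Type [Prod [Prod [Atom a]] × [Atom ( [Type [Prod [Atom unit]]] )]]]]

Type
Prod => Type
Atom => Type
b => Type
b => Prod
b => Prod × Atom
b => Atom × Atom
b => a × Atom
b => a × ( Type )
b => a × ( Prod )
b => a × ( Atom )
b => a × ( unit )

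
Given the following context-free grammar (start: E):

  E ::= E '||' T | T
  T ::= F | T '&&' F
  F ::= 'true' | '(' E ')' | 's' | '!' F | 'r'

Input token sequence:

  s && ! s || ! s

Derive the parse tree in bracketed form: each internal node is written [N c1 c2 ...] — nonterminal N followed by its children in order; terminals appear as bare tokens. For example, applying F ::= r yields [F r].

E
E || T
T || T
T && F || T
F && F || T
s && F || T
s && ! F || T
s && ! s || T
s && ! s || F
s && ! s || ! F
s && ! s || ! s

[E [E [T [T [F s]] && [F ! [F s]]]] || [T [F ! [F s]]]]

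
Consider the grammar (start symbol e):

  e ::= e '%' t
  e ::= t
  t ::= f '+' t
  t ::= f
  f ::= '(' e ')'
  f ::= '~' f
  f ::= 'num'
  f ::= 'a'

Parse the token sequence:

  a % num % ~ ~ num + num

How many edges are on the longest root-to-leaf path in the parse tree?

5

[e [e [e [t [f a]]] % [t [f num]]] % [t [f ~ [f ~ [f num]]] + [t [f num]]]]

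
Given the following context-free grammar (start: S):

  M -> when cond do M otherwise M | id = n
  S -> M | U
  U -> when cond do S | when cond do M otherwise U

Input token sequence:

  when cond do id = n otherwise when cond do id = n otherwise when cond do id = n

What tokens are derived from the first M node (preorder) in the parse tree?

[S [U when cond do [M id = n] otherwise [U when cond do [M id = n] otherwise [U when cond do [S [M id = n]]]]]]

id = n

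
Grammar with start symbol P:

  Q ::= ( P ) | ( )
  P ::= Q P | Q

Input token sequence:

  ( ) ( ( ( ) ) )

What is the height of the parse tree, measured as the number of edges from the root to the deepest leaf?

[P [Q ( )] [P [Q ( [P [Q ( [P [Q ( )]] )]] )]]]

7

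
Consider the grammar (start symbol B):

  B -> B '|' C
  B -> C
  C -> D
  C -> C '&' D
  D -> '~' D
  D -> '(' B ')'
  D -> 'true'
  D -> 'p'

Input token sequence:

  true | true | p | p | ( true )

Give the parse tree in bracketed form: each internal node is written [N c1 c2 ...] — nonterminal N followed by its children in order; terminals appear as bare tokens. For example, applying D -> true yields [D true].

[B [B [B [B [B [C [D true]]] | [C [D true]]] | [C [D p]]] | [C [D p]]] | [C [D ( [B [C [D true]]] )]]]

B
B | C
B | C | C
B | C | C | C
B | C | C | C | C
C | C | C | C | C
D | C | C | C | C
true | C | C | C | C
true | D | C | C | C
true | true | C | C | C
true | true | D | C | C
true | true | p | C | C
true | true | p | D | C
true | true | p | p | C
true | true | p | p | D
true | true | p | p | ( B )
true | true | p | p | ( C )
true | true | p | p | ( D )
true | true | p | p | ( true )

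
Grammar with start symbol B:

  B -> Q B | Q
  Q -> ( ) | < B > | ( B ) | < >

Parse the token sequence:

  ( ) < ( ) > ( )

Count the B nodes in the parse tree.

4

[B [Q ( )] [B [Q < [B [Q ( )]] >] [B [Q ( )]]]]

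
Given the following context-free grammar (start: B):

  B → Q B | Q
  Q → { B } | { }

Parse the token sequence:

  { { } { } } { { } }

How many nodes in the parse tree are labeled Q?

5

[B [Q { [B [Q { }] [B [Q { }]]] }] [B [Q { [B [Q { }]] }]]]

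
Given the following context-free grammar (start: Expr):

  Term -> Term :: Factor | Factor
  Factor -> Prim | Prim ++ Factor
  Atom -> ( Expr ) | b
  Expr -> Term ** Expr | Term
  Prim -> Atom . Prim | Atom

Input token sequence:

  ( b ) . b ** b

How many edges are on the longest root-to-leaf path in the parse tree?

10

[Expr [Term [Factor [Prim [Atom ( [Expr [Term [Factor [Prim [Atom b]]]]] )] . [Prim [Atom b]]]]] ** [Expr [Term [Factor [Prim [Atom b]]]]]]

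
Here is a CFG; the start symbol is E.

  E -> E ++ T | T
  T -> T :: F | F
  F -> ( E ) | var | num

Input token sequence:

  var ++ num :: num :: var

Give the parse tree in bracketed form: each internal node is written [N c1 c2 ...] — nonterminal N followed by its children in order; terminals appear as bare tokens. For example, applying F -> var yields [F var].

[E [E [T [F var]]] ++ [T [T [T [F num]] :: [F num]] :: [F var]]]

E
E ++ T
T ++ T
F ++ T
var ++ T
var ++ T :: F
var ++ T :: F :: F
var ++ F :: F :: F
var ++ num :: F :: F
var ++ num :: num :: F
var ++ num :: num :: var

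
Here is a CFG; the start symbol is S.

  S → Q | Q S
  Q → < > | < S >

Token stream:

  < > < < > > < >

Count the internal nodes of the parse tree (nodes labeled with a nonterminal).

8

[S [Q < >] [S [Q < [S [Q < >]] >] [S [Q < >]]]]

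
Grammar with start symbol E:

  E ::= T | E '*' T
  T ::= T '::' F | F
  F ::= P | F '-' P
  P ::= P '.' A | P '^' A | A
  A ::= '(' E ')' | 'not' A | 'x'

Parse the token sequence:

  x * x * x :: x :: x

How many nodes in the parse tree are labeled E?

[E [E [E [T [F [P [A x]]]]] * [T [F [P [A x]]]]] * [T [T [T [F [P [A x]]]] :: [F [P [A x]]]] :: [F [P [A x]]]]]

3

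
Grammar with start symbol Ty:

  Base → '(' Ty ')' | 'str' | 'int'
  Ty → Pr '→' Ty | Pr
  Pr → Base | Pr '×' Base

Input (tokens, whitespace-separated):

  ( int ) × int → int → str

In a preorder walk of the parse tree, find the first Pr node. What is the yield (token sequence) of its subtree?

( int ) × int

[Ty [Pr [Pr [Base ( [Ty [Pr [Base int]]] )]] × [Base int]] → [Ty [Pr [Base int]] → [Ty [Pr [Base str]]]]]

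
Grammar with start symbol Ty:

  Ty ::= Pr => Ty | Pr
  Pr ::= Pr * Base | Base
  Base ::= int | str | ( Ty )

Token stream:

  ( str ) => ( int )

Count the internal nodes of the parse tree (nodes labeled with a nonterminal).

12

[Ty [Pr [Base ( [Ty [Pr [Base str]]] )]] => [Ty [Pr [Base ( [Ty [Pr [Base int]]] )]]]]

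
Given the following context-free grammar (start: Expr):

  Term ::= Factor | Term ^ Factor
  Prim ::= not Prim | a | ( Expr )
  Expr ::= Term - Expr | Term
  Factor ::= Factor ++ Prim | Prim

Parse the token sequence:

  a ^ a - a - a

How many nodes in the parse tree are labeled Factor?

[Expr [Term [Term [Factor [Prim a]]] ^ [Factor [Prim a]]] - [Expr [Term [Factor [Prim a]]] - [Expr [Term [Factor [Prim a]]]]]]

4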